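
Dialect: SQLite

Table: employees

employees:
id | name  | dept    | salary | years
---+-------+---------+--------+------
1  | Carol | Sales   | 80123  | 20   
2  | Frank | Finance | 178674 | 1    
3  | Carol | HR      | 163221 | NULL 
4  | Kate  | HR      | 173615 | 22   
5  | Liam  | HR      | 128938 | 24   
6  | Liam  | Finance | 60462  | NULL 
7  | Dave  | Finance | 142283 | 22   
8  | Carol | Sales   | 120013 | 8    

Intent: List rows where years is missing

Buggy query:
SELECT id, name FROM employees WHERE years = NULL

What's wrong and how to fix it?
Bug: Comparing to NULL with '=' never matches; NULL = NULL is unknown, not true

Fix: Use IS NULL to test for NULL

Corrected query:
SELECT id, name FROM employees WHERE years IS NULL

Result:
id | name 
---+------
3  | Carol
6  | Liam 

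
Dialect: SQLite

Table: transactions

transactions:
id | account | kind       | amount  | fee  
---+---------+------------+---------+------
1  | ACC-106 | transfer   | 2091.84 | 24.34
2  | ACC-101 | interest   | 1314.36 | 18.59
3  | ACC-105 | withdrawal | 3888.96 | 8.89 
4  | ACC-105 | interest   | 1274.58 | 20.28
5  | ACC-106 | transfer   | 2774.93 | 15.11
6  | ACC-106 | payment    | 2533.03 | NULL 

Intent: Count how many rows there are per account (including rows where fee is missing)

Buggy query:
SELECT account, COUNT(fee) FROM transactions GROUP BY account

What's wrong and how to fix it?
Bug: COUNT(column) counts non-NULL values only; rows with NULL fee aren't counted

Fix: Use COUNT(*) to count all rows regardless of NULL

Corrected query:
SELECT account, COUNT(*) FROM transactions GROUP BY account

Result:
account | COUNT(*)
--------+---------
ACC-101 | 1       
ACC-105 | 2       
ACC-106 | 3       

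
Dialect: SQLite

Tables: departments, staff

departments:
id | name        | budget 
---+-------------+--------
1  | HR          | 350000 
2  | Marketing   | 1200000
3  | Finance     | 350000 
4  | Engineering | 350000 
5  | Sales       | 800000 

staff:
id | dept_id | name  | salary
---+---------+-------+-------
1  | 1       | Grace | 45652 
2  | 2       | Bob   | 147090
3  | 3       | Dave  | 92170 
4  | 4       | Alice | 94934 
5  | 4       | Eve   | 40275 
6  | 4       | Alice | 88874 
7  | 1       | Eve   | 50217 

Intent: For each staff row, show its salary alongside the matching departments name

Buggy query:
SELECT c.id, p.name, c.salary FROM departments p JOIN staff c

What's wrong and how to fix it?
Bug: Missing join condition: each staff row is matched to all departments rows instead of just its own

Fix: Add ON c.dept_id = p.id to the JOIN

Corrected query:
SELECT c.id, p.name, c.salary FROM departments p JOIN staff c ON c.dept_id = p.id

Result:
id | name        | salary
---+-------------+-------
1  | HR          | 45652 
2  | Marketing   | 147090
3  | Finance     | 92170 
4  | Engineering | 94934 
5  | Engineering | 40275 
6  | Engineering | 88874 
7  | HR          | 50217 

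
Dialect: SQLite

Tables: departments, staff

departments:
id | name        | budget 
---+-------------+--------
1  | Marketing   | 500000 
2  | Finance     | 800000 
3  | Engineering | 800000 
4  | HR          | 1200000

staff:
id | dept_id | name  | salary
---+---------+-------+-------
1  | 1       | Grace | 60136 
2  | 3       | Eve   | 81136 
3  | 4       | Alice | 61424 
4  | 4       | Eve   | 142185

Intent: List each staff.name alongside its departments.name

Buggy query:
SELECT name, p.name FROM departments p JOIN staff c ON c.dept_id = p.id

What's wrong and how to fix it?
Bug: Both tables have a 'name' column; the unqualified reference is ambiguous

Fix: Prefix ambiguous columns with the table alias

Corrected query:
SELECT c.name, p.name FROM departments p JOIN staff c ON c.dept_id = p.id

Result:
name  | name       
------+------------
Grace | Marketing  
Eve   | Engineering
Alice | HR         
Eve   | HR         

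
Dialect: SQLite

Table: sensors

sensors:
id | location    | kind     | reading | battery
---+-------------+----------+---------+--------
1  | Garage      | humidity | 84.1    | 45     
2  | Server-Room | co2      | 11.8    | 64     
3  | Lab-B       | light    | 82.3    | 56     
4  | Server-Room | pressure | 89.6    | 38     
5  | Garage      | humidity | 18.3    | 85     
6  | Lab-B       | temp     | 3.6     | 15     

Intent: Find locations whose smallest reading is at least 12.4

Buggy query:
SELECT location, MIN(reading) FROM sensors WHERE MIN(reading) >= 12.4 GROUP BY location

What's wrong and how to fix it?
Bug: MIN() in WHERE is a misuse of aggregate

Fix: Replace WHERE with HAVING after the GROUP BY

Corrected query:
SELECT location, MIN(reading) FROM sensors GROUP BY location HAVING MIN(reading) >= 12.4

Result:
location | MIN(reading)
---------+-------------
Garage   | 18.3        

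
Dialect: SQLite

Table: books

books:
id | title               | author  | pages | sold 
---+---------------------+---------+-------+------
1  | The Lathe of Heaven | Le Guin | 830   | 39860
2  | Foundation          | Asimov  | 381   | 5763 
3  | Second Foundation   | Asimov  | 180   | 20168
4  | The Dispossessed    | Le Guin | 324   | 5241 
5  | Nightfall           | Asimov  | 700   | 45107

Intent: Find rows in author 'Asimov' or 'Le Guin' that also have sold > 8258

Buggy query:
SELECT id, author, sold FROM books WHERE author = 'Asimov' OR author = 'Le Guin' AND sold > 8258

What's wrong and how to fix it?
Bug: Without parentheses, AND is evaluated before OR, so the sold filter only applies to the 'Le Guin' branch

Fix: Group the OR with parentheses (or use IN), then AND the threshold

Corrected query:
SELECT id, author, sold FROM books WHERE (author = 'Asimov' OR author = 'Le Guin') AND sold > 8258

Result:
id | author  | sold 
---+---------+------
1  | Le Guin | 39860
3  | Asimov  | 20168
5  | Asimov  | 45107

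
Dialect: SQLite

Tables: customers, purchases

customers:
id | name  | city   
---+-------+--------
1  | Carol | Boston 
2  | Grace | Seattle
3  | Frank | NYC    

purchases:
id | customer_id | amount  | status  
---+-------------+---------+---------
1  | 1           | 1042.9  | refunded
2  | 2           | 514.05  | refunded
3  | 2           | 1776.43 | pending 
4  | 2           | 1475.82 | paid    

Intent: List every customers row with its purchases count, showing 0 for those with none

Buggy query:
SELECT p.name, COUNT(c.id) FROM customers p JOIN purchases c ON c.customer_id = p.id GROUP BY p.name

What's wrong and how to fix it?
Bug: An inner join excludes parents with zero children

Fix: Switch to LEFT JOIN to retain unmatched parent rows

Corrected query:
SELECT p.name, COUNT(c.id) FROM customers p LEFT JOIN purchases c ON c.customer_id = p.id GROUP BY p.name

Result:
name  | COUNT(c.id)
------+------------
Carol | 1          
Frank | 0          
Grace | 3          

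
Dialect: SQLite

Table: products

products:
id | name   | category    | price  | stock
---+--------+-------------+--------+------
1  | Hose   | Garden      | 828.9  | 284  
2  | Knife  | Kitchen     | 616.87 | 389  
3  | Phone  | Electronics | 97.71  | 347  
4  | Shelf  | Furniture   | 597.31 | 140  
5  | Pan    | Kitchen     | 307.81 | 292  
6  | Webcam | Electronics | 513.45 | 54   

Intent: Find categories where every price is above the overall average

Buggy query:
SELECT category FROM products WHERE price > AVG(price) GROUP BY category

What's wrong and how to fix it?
Bug: WHERE evaluates per row before aggregation, so AVG() is unavailable

Fix: Use a subquery for AVG and a HAVING MIN(...) filter so the condition holds for every row in the group

Corrected query:
SELECT category FROM products GROUP BY category HAVING MIN(price) > (SELECT AVG(price) FROM products)

Result:
category 
---------
Furniture
Garden   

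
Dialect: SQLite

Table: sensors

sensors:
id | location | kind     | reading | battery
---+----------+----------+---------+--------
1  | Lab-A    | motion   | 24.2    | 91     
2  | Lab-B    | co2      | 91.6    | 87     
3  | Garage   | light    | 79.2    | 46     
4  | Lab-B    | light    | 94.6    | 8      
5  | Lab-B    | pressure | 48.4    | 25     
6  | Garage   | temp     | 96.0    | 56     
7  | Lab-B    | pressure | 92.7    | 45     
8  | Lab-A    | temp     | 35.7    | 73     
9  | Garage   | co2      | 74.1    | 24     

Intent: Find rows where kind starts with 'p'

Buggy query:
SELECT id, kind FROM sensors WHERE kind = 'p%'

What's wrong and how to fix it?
Bug: '=' compares the literal string including the % character; pattern matching needs LIKE

Fix: Use LIKE for wildcard pattern matching

Corrected query:
SELECT id, kind FROM sensors WHERE kind LIKE 'p%'

Result:
id | kind    
---+---------
5  | pressure
7  | pressure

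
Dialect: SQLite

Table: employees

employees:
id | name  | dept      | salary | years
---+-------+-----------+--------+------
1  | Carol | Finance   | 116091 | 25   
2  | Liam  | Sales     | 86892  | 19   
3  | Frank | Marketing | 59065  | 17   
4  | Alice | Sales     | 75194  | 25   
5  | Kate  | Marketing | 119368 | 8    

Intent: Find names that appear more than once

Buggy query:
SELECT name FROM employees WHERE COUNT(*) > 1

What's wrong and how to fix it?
Bug: WHERE can't reference COUNT(*); aggregates are computed after WHERE

Fix: Group first, then use HAVING for the count condition

Corrected query:
SELECT name FROM employees GROUP BY name HAVING COUNT(*) > 1

Result:
(no rows)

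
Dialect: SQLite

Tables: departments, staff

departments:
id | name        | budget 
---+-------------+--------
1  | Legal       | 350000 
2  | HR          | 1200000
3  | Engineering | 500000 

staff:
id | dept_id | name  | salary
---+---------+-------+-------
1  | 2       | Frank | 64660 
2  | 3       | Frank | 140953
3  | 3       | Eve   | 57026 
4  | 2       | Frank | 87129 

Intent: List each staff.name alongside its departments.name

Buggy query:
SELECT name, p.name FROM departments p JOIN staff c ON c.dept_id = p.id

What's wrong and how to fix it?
Bug: 'name' exists in both joined tables, so the database can't tell which one is meant

Fix: Qualify the column with its table alias (c.name)

Corrected query:
SELECT c.name, p.name FROM departments p JOIN staff c ON c.dept_id = p.id

Result:
name  | name       
------+------------
Frank | HR         
Frank | Engineering
Eve   | Engineering
Frank | HR         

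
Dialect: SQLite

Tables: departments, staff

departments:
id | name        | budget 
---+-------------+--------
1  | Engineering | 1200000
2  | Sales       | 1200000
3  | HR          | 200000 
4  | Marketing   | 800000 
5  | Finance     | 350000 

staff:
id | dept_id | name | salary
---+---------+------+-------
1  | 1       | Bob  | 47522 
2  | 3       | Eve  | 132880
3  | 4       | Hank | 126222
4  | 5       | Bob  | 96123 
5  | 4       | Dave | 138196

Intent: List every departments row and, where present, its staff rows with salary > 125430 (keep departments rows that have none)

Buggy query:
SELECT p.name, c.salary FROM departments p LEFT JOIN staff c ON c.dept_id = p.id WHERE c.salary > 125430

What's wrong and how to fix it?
Bug: Filtering c.salary in WHERE discards the NULL rows produced by LEFT JOIN, turning it into an inner join

Fix: Put 'c.salary > 125430' in the JOIN's ON clause instead of WHERE

Corrected query:
SELECT p.name, c.salary FROM departments p LEFT JOIN staff c ON c.dept_id = p.id AND c.salary > 125430

Result:
name        | salary
------------+-------
Engineering | NULL  
Sales       | NULL  
HR          | 132880
Marketing   | 126222
Marketing   | 138196
Finance     | NULL  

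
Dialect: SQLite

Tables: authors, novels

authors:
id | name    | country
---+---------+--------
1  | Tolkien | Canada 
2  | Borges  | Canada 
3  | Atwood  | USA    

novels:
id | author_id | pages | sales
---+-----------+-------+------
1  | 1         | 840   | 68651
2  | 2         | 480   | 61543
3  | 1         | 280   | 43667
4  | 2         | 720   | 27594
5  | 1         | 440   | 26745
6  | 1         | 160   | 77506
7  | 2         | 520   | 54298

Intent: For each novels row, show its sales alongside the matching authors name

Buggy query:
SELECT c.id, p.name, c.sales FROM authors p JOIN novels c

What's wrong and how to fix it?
Bug: JOIN with no ON clause produces a cartesian product; every novels row pairs with every authors row

Fix: Specify the join condition linking the foreign key to the parent id

Corrected query:
SELECT c.id, p.name, c.sales FROM authors p JOIN novels c ON c.author_id = p.id

Result:
id | name    | sales
---+---------+------
1  | Tolkien | 68651
2  | Borges  | 61543
3  | Tolkien | 43667
4  | Borges  | 27594
5  | Tolkien | 26745
6  | Tolkien | 77506
7  | Borges  | 54298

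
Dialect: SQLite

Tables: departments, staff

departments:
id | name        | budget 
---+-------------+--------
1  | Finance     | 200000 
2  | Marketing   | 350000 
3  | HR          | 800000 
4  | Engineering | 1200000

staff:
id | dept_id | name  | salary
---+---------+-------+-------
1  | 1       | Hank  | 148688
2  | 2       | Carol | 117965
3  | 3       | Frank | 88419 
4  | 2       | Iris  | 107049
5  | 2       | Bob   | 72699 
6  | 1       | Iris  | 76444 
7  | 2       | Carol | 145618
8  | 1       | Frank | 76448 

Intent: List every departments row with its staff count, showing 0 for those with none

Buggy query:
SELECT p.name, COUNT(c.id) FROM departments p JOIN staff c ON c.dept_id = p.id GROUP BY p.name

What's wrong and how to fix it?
Bug: An inner join excludes parents with zero children

Fix: Use LEFT JOIN so parents without children still appear (COUNT(c.id) gives 0)

Corrected query:
SELECT p.name, COUNT(c.id) FROM departments p LEFT JOIN staff c ON c.dept_id = p.id GROUP BY p.name

Result:
name        | COUNT(c.id)
------------+------------
Engineering | 0          
Finance     | 3          
HR          | 1          
Marketing   | 4          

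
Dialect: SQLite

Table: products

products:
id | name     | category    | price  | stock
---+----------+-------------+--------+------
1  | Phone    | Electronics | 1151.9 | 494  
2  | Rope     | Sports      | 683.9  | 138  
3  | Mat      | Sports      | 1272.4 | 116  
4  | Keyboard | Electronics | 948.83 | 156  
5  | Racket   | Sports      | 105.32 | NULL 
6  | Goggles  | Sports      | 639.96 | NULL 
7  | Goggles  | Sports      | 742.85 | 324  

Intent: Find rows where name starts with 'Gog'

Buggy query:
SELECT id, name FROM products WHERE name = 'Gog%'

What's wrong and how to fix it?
Bug: '=' compares the literal string including the % character; pattern matching needs LIKE

Fix: Replace '=' with LIKE so 'Gog%' is treated as a pattern

Corrected query:
SELECT id, name FROM products WHERE name LIKE 'Gog%'

Result:
id | name   
---+--------
6  | Goggles
7  | Goggles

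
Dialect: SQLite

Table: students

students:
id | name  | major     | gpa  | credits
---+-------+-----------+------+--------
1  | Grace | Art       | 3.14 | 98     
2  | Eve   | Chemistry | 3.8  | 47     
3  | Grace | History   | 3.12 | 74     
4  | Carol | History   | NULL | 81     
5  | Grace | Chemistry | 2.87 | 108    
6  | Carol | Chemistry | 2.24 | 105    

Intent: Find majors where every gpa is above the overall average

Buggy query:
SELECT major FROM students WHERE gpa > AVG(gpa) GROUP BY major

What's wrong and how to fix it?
Bug: WHERE evaluates per row before aggregation, so AVG() is unavailable

Fix: Use a subquery for AVG and a HAVING MIN(...) filter so the condition holds for every row in the group

Corrected query:
SELECT major FROM students GROUP BY major HAVING MIN(gpa) > (SELECT AVG(gpa) FROM students)

Result:
major  
-------
Art    
History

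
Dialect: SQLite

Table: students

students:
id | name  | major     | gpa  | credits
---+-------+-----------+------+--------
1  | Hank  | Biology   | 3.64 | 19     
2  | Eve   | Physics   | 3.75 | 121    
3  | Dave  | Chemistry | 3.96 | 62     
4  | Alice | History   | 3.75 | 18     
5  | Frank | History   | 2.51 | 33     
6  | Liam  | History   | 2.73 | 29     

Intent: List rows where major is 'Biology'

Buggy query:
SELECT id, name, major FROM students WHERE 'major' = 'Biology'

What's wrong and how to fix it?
Bug: 'major' in single quotes is a string literal, not the column; the comparison is literal-vs-literal and never true

Fix: Remove the quotes around the column name (or use double quotes for an identifier)

Corrected query:
SELECT id, name, major FROM students WHERE major = 'Biology'

Result:
id | name | major  
---+------+--------
1  | Hank | Biology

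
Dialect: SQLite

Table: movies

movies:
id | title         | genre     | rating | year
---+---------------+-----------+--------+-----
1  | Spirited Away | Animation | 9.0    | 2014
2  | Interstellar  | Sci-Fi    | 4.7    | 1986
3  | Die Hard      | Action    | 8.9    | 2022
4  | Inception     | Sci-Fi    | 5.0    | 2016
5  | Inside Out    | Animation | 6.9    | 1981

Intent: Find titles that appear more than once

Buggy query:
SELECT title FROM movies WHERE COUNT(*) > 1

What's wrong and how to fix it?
Bug: COUNT(*) is an aggregate and cannot be used in WHERE

Fix: GROUP BY title, then filter groups with HAVING COUNT(*) > 1

Corrected query:
SELECT title FROM movies GROUP BY title HAVING COUNT(*) > 1

Result:
(no rows)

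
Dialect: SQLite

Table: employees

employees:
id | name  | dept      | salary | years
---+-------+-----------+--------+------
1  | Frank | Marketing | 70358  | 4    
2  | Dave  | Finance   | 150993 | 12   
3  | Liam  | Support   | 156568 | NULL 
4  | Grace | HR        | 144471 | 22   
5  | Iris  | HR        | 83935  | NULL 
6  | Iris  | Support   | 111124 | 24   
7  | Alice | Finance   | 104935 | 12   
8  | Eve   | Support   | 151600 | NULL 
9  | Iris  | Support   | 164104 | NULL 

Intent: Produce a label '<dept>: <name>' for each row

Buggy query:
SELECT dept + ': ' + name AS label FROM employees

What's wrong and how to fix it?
Bug: SQLite uses || for string concatenation; + coerces text to numbers (yielding 0)

Fix: Use the || operator for string concatenation

Corrected query:
SELECT dept || ': ' || name AS label FROM employees

Result:
label           
----------------
Marketing: Frank
Finance: Dave   
Support: Liam   
HR: Grace       
HR: Iris        
Support: Iris   
Finance: Alice  
Support: Eve    
Support: Iris   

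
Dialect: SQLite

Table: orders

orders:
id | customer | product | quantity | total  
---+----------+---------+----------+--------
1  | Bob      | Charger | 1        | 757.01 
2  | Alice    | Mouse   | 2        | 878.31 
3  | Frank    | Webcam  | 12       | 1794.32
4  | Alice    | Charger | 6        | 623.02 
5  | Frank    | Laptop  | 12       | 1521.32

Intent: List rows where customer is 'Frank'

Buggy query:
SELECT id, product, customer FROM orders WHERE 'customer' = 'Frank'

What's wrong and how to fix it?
Bug: 'customer' in single quotes is a string literal, not the column; the comparison is literal-vs-literal and never true

Fix: Reference the column as customer without single quotes

Corrected query:
SELECT id, product, customer FROM orders WHERE customer = 'Frank'

Result:
id | product | customer
---+---------+---------
3  | Webcam  | Frank   
5  | Laptop  | Frank   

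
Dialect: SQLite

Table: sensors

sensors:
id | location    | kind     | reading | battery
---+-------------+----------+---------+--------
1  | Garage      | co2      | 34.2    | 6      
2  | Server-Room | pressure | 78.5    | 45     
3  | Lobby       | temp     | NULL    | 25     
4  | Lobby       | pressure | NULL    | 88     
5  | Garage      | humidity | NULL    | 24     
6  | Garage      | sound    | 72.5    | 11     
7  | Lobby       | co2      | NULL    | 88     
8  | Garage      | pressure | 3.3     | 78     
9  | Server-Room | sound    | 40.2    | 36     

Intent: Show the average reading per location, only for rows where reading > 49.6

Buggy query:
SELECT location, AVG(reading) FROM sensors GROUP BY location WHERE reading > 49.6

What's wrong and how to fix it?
Bug: Row-level WHERE must come before GROUP BY in the clause order

Fix: Place WHERE between FROM and GROUP BY

Corrected query:
SELECT location, AVG(reading) FROM sensors WHERE reading > 49.6 GROUP BY location

Result:
location    | AVG(reading)
------------+-------------
Garage      | 72.5        
Server-Room | 78.5        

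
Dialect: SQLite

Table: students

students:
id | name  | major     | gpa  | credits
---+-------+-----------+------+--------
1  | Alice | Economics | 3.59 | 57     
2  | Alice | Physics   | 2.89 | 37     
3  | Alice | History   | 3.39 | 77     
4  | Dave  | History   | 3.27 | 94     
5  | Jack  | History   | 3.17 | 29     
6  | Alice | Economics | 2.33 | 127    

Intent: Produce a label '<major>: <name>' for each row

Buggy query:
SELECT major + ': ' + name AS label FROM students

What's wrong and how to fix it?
Bug: '+' is numeric addition; on text columns SQLite converts them to 0 instead of concatenating

Fix: Use the || operator for string concatenation

Corrected query:
SELECT major || ': ' || name AS label FROM students

Result:
label           
----------------
Economics: Alice
Physics: Alice  
History: Alice  
History: Dave   
History: Jack   
Economics: Alice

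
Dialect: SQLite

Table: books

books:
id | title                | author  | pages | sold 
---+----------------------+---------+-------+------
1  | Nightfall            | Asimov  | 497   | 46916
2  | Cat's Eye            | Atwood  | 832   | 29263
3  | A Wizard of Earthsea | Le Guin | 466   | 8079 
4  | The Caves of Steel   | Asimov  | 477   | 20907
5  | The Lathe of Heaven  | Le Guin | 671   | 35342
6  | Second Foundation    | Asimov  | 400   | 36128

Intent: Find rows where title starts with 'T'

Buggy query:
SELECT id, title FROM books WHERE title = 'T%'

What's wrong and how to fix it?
Bug: Wildcards only work with LIKE; '=' treats '%' as a literal character

Fix: Replace '=' with LIKE so 'T%' is treated as a pattern

Corrected query:
SELECT id, title FROM books WHERE title LIKE 'T%'

Result:
id | title              
---+--------------------
4  | The Caves of Steel 
5  | The Lathe of Heaven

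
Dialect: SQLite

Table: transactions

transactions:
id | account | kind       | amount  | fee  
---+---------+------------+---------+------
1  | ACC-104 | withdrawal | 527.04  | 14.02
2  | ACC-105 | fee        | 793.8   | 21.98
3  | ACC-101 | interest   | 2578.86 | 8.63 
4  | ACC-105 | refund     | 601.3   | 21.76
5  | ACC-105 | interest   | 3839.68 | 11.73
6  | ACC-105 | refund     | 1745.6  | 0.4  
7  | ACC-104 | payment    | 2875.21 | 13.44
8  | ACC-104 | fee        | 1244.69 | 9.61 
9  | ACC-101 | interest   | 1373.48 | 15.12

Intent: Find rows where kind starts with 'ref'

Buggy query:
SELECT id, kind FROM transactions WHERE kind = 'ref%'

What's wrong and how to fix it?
Bug: Wildcards only work with LIKE; '=' treats '%' as a literal character

Fix: Replace '=' with LIKE so 'ref%' is treated as a pattern

Corrected query:
SELECT id, kind FROM transactions WHERE kind LIKE 'ref%'

Result:
id | kind  
---+-------
4  | refund
6  | refund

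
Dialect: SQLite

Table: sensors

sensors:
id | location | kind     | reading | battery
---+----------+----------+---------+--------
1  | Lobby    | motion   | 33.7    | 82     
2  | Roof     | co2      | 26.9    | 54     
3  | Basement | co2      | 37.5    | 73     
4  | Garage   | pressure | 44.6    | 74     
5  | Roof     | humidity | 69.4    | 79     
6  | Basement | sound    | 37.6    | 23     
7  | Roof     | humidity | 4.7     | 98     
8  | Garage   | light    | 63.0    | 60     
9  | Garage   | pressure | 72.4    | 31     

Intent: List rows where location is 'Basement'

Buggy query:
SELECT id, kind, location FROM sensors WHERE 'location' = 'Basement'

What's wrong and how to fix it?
Bug: Single quotes denote string literals in SQL; the column name is being compared as a constant string

Fix: Remove the quotes around the column name (or use double quotes for an identifier)

Corrected query:
SELECT id, kind, location FROM sensors WHERE location = 'Basement'

Result:
id | kind  | location
---+-------+---------
3  | co2   | Basement
6  | sound | Basement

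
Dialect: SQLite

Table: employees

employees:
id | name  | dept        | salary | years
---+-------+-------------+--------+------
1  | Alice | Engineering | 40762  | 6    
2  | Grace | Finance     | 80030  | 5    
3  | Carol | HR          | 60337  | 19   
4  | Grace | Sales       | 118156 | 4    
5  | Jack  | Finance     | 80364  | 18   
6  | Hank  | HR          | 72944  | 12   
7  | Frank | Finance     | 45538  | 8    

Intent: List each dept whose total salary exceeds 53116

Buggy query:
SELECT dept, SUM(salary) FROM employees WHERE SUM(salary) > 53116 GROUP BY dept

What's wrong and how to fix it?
Bug: Aggregate functions cannot appear in a WHERE clause

Fix: Move the aggregate condition to a HAVING clause

Corrected query:
SELECT dept, SUM(salary) FROM employees GROUP BY dept HAVING SUM(salary) > 53116

Result:
dept    | SUM(salary)
--------+------------
Finance | 205932     
HR      | 133281     
Sales   | 118156     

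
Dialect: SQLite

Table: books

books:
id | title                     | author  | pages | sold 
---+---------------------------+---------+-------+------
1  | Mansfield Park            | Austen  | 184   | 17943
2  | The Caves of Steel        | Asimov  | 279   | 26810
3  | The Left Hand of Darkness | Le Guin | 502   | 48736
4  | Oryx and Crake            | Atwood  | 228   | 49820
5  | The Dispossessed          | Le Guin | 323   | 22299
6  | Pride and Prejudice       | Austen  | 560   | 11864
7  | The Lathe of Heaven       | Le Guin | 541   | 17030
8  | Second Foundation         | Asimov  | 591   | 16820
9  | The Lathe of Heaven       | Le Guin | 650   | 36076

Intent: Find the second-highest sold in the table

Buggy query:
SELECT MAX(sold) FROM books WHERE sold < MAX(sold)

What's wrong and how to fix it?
Bug: The inner MAX is an aggregate inside WHERE, which is not allowed

Fix: Put the inner MAX in a scalar subquery

Corrected query:
SELECT MAX(sold) FROM books WHERE sold < (SELECT MAX(sold) FROM books)

Result:
MAX(sold)
---------
48736    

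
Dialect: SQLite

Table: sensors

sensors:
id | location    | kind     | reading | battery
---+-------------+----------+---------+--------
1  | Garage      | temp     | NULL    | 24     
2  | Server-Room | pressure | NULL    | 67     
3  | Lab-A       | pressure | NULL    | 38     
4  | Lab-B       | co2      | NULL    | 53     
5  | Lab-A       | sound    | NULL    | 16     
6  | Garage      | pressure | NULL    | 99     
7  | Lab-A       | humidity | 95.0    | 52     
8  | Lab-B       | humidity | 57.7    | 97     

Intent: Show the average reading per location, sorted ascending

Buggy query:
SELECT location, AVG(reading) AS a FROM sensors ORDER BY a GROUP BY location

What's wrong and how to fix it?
Bug: GROUP BY must precede ORDER BY

Fix: Reorder: SELECT … FROM … GROUP BY … ORDER BY …

Corrected query:
SELECT location, AVG(reading) AS a FROM sensors GROUP BY location ORDER BY a

Result:
location    | a   
------------+-----
Garage      | NULL
Server-Room | NULL
Lab-B       | 57.7
Lab-A       | 95  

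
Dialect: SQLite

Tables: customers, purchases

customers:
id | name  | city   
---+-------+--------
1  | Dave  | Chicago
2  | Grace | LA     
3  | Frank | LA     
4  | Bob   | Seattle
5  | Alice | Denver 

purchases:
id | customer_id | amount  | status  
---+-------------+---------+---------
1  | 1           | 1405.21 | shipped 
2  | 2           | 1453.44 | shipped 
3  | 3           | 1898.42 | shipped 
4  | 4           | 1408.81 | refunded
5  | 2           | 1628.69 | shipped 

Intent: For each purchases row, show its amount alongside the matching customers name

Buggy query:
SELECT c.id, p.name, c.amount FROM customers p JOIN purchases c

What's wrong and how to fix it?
Bug: Missing join condition: each purchases row is matched to all customers rows instead of just its own

Fix: Add ON c.customer_id = p.id to the JOIN

Corrected query:
SELECT c.id, p.name, c.amount FROM customers p JOIN purchases c ON c.customer_id = p.id

Result:
id | name  | amount 
---+-------+--------
1  | Dave  | 1405.21
2  | Grace | 1453.44
3  | Frank | 1898.42
4  | Bob   | 1408.81
5  | Grace | 1628.69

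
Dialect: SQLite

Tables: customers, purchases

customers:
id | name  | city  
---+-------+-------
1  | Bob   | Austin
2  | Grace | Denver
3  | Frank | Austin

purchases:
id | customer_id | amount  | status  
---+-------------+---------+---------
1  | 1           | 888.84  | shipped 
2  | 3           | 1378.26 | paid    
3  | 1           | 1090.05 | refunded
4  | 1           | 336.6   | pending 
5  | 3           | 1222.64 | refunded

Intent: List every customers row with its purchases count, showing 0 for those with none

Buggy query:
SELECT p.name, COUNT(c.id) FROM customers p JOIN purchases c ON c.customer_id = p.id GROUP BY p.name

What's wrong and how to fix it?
Bug: INNER JOIN drops customers rows that have no matching purchases rows

Fix: Use LEFT JOIN so parents without children still appear (COUNT(c.id) gives 0)

Corrected query:
SELECT p.name, COUNT(c.id) FROM customers p LEFT JOIN purchases c ON c.customer_id = p.id GROUP BY p.name

Result:
name  | COUNT(c.id)
------+------------
Bob   | 3          
Frank | 2          
Grace | 0          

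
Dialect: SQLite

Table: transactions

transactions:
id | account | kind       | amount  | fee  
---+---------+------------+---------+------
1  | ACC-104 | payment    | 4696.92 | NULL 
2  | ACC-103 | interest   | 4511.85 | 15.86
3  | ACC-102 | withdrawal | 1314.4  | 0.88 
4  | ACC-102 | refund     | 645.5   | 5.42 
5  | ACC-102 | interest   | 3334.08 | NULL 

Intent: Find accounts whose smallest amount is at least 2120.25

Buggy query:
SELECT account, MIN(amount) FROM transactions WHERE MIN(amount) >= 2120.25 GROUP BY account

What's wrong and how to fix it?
Bug: MIN() in WHERE is a misuse of aggregate

Fix: Use HAVING for the per-group MIN condition

Corrected query:
SELECT account, MIN(amount) FROM transactions GROUP BY account HAVING MIN(amount) >= 2120.25

Result:
account | MIN(amount)
--------+------------
ACC-103 | 4511.85    
ACC-104 | 4696.92    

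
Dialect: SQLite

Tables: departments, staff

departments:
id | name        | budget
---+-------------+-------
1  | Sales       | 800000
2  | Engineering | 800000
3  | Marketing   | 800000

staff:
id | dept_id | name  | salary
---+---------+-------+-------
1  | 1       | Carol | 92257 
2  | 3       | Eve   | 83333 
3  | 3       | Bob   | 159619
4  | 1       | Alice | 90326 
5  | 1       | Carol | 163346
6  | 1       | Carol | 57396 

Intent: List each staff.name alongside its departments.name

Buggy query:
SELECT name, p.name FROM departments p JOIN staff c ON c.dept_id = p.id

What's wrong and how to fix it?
Bug: Both tables have a 'name' column; the unqualified reference is ambiguous

Fix: Prefix ambiguous columns with the table alias

Corrected query:
SELECT c.name, p.name FROM departments p JOIN staff c ON c.dept_id = p.id

Result:
name  | name     
------+----------
Carol | Sales    
Eve   | Marketing
Bob   | Marketing
Alice | Sales    
Carol | Sales    
Carol | Sales    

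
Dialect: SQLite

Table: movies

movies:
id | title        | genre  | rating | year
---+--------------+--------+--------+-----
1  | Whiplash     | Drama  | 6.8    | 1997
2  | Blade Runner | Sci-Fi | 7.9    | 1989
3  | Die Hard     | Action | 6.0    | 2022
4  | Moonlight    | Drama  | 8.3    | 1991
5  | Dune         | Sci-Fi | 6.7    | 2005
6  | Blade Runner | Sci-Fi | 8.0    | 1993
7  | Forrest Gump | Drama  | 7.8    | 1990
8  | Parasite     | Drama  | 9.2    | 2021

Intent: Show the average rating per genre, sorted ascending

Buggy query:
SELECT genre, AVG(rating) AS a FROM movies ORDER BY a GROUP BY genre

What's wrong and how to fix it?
Bug: GROUP BY must precede ORDER BY

Fix: Move ORDER BY to the end, after GROUP BY

Corrected query:
SELECT genre, AVG(rating) AS a FROM movies GROUP BY genre ORDER BY a

Result:
genre  | a       
-------+---------
Action | 6       
Sci-Fi | 7.533333
Drama  | 8.025   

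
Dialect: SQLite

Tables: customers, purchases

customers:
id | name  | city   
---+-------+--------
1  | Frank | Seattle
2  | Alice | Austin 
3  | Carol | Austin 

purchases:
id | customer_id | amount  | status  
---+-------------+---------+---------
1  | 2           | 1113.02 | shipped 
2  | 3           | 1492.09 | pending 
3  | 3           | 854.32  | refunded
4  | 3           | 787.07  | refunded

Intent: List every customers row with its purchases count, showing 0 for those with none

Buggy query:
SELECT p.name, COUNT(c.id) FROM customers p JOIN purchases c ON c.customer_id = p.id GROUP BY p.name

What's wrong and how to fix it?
Bug: An inner join excludes parents with zero children

Fix: Switch to LEFT JOIN to retain unmatched parent rows

Corrected query:
SELECT p.name, COUNT(c.id) FROM customers p LEFT JOIN purchases c ON c.customer_id = p.id GROUP BY p.name

Result:
name  | COUNT(c.id)
------+------------
Alice | 1          
Carol | 3          
Frank | 0          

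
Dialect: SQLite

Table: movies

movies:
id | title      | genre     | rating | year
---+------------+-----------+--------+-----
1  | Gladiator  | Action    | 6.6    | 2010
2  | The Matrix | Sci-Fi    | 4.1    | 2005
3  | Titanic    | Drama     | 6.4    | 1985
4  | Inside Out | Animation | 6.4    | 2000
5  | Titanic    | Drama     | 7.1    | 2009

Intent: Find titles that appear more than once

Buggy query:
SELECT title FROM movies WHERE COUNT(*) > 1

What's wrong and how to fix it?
Bug: WHERE can't reference COUNT(*); aggregates are computed after WHERE

Fix: GROUP BY title, then filter groups with HAVING COUNT(*) > 1

Corrected query:
SELECT title FROM movies GROUP BY title HAVING COUNT(*) > 1

Result:
title  
-------
Titanic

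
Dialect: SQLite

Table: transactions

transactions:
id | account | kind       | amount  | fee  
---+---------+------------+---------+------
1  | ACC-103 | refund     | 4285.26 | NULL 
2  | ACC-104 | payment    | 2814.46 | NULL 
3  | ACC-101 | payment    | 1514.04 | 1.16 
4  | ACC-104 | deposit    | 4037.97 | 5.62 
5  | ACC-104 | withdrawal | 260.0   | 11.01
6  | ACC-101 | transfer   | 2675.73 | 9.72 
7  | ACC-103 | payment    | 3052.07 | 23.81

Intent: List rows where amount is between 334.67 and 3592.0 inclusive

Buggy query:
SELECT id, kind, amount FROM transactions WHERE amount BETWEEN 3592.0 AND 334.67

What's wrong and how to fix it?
Bug: The bounds are reversed; BETWEEN a AND b requires a <= b to match anything

Fix: Swap the bounds so the smaller value comes first

Corrected query:
SELECT id, kind, amount FROM transactions WHERE amount BETWEEN 334.67 AND 3592.0

Result:
id | kind     | amount 
---+----------+--------
2  | payment  | 2814.46
3  | payment  | 1514.04
6  | transfer | 2675.73
7  | payment  | 3052.07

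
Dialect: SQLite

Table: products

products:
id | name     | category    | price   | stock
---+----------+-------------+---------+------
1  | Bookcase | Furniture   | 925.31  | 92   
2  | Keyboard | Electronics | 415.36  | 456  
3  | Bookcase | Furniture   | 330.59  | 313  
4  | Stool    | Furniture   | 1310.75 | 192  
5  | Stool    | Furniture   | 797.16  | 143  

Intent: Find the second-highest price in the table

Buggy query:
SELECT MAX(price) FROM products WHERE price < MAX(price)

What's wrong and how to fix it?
Bug: MAX(price) on the right of the comparison is an aggregate-in-WHERE error

Fix: Put the inner MAX in a scalar subquery

Corrected query:
SELECT MAX(price) FROM products WHERE price < (SELECT MAX(price) FROM products)

Result:
MAX(price)
----------
925.31    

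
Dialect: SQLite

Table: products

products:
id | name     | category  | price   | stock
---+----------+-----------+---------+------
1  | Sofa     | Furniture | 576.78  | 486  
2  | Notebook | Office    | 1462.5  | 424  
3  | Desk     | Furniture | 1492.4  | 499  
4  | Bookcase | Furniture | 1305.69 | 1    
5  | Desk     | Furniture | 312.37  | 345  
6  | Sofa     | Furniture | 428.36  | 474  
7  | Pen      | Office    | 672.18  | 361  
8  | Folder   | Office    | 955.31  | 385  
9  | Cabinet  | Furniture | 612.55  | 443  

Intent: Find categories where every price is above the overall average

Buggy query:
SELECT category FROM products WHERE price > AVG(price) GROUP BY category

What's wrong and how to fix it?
Bug: AVG() is an aggregate; it can't sit directly in WHERE

Fix: Use a subquery for AVG and a HAVING MIN(...) filter so the condition holds for every row in the group

Corrected query:
SELECT category FROM products GROUP BY category HAVING MIN(price) > (SELECT AVG(price) FROM products)

Result:
(no rows)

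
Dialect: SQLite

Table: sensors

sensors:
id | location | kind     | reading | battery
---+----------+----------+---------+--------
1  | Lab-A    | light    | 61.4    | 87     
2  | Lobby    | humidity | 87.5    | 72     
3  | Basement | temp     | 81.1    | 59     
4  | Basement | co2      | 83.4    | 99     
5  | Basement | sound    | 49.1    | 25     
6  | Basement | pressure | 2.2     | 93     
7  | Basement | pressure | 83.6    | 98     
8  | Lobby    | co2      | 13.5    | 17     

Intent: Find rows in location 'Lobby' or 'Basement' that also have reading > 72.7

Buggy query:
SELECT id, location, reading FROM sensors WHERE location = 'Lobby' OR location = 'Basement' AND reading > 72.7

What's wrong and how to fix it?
Bug: AND binds tighter than OR, so this parses as location = 'Lobby' OR (location = 'Basement' AND reading > 72.7)

Fix: Add parentheses around the OR so the AND applies to both alternatives

Corrected query:
SELECT id, location, reading FROM sensors WHERE (location = 'Lobby' OR location = 'Basement') AND reading > 72.7

Result:
id | location | reading
---+----------+--------
2  | Lobby    | 87.5   
3  | Basement | 81.1   
4  | Basement | 83.4   
7  | Basement | 83.6   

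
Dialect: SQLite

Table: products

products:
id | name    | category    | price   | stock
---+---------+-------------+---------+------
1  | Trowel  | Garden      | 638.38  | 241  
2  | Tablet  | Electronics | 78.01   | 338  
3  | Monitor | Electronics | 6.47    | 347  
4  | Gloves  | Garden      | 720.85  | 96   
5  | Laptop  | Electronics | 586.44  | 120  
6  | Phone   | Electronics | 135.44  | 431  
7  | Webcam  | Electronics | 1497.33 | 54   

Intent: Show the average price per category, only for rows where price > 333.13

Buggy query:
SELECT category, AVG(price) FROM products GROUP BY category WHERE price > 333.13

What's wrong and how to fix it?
Bug: Row-level WHERE must come before GROUP BY in the clause order

Fix: Place WHERE between FROM and GROUP BY

Corrected query:
SELECT category, AVG(price) FROM products WHERE price > 333.13 GROUP BY category

Result:
category    | AVG(price)
------------+-----------
Electronics | 1041.885  
Garden      | 679.615   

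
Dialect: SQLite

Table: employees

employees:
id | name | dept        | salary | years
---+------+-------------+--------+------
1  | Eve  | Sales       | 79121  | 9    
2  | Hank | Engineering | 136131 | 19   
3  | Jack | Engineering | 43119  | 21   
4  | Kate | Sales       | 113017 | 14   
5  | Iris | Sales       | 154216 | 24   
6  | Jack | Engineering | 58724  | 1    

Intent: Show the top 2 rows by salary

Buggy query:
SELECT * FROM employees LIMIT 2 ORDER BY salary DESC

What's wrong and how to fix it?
Bug: LIMIT must come after ORDER BY

Fix: Sort with ORDER BY, then apply LIMIT

Corrected query:
SELECT * FROM employees ORDER BY salary DESC LIMIT 2

Result:
id | name | dept        | salary | years
---+------+-------------+--------+------
5  | Iris | Sales       | 154216 | 24   
2  | Hank | Engineering | 136131 | 19   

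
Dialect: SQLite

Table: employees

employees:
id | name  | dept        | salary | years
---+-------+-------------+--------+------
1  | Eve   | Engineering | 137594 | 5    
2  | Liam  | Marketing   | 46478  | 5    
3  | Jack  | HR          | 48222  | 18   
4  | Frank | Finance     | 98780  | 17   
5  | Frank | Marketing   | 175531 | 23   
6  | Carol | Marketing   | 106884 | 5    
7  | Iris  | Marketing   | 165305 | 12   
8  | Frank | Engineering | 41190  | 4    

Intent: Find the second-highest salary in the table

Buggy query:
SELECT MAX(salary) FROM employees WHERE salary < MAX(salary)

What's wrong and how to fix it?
Bug: The inner MAX is an aggregate inside WHERE, which is not allowed

Fix: Compute the overall MAX in a subquery, then take MAX of rows below it

Corrected query:
SELECT MAX(salary) FROM employees WHERE salary < (SELECT MAX(salary) FROM employees)

Result:
MAX(salary)
-----------
165305     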